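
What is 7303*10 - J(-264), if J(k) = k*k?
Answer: 3334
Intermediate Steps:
J(k) = k²
7303*10 - J(-264) = 7303*10 - 1*(-264)² = 73030 - 1*69696 = 73030 - 69696 = 3334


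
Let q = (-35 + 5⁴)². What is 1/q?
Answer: 1/348100 ≈ 2.8727e-6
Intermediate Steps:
q = 348100 (q = (-35 + 625)² = 590² = 348100)
1/q = 1/348100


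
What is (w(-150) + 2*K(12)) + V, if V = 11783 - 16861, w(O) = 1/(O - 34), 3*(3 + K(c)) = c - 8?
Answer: -2804899/552 ≈ -5081.3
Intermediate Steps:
K(c) = -17/3 + c/3 (K(c) = -3 + (c - 8)/3 = -3 + (-8 + c)/3 = -3 + (-8/3 + c/3) = -17/3 + c/3)
w(O) = 1/(-34 + O)
V = -5078
(w(-150) + 2*K(12)) + V = (1/(-34 - 150) + 2*(-17/3 + (⅓)*12)) - 5078 = (1/(-184) + 2*(-17/3 + 4)) - 5078 = (-1/184 + 2*(-5/3)) - 5078 = (-1/184 - 10/3) - 5078 = -1843/552 - 5078 = -2804899/552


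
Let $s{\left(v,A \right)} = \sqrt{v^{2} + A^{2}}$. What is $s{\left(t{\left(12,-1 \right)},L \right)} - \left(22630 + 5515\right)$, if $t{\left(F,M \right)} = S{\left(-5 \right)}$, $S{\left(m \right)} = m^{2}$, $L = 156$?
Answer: $-28145 + \sqrt{24961} \approx -27987.0$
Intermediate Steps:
$t{\left(F,M \right)} = 25$ ($t{\left(F,M \right)} = \left(-5\right)^{2} = 25$)
$s{\left(v,A \right)} = \sqrt{A^{2} + v^{2}}$
$s{\left(t{\left(12,-1 \right)},L \right)} - \left(22630 + 5515\right) = \sqrt{156^{2} + 25^{2}} - \left(22630 + 5515\right) = \sqrt{24336 + 625} - 28145 = \sqrt{24961} - 28145 = -28145 + \sqrt{24961}$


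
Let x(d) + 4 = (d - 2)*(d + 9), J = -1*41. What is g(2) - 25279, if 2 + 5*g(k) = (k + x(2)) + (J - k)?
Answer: -126442/5 ≈ -25288.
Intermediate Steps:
J = -41
x(d) = -4 + (-2 + d)*(9 + d) (x(d) = -4 + (d - 2)*(d + 9) = -4 + (-2 + d)*(9 + d))
g(k) = -47/5 (g(k) = -⅖ + ((k + (-22 + 2² + 7*2)) + (-41 - k))/5 = -⅖ + ((k + (-22 + 4 + 14)) + (-41 - k))/5 = -⅖ + ((k - 4) + (-41 - k))/5 = -⅖ + ((-4 + k) + (-41 - k))/5 = -⅖ + (⅕)*(-45) = -⅖ - 9 = -47/5)
g(2) - 25279 = -47/5 - 25279 = -126442/5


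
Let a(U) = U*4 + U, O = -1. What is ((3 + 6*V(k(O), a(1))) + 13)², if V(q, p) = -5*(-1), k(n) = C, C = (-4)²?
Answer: 2116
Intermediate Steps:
C = 16
k(n) = 16
a(U) = 5*U (a(U) = 4*U + U = 5*U)
V(q, p) = 5
((3 + 6*V(k(O), a(1))) + 13)² = ((3 + 6*5) + 13)² = ((3 + 30) + 13)² = (33 + 13)² = 46² = 2116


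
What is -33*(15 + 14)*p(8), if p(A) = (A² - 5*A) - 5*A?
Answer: 15312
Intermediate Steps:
p(A) = A² - 10*A
-33*(15 + 14)*p(8) = -33*(15 + 14)*8*(-10 + 8) = -957*8*(-2) = -957*(-16) = -33*(-464) = 15312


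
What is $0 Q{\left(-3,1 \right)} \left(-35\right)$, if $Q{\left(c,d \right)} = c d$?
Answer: $0$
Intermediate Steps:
$0 Q{\left(-3,1 \right)} \left(-35\right) = 0 \left(\left(-3\right) 1\right) \left(-35\right) = 0 \left(-3\right) \left(-35\right) = 0 \left(-35\right) = 0$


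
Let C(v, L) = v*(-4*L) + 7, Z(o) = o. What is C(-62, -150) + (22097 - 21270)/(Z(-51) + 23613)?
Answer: -876340639/23562 ≈ -37193.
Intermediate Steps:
C(v, L) = 7 - 4*L*v (C(v, L) = -4*L*v + 7 = 7 - 4*L*v)
C(-62, -150) + (22097 - 21270)/(Z(-51) + 23613) = (7 - 4*(-150)*(-62)) + (22097 - 21270)/(-51 + 23613) = (7 - 37200) + 827/23562 = -37193 + 827*(1/23562) = -37193 + 827/23562 = -876340639/23562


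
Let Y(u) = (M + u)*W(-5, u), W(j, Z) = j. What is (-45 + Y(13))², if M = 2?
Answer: 14400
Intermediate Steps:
Y(u) = -10 - 5*u (Y(u) = (2 + u)*(-5) = -10 - 5*u)
(-45 + Y(13))² = (-45 + (-10 - 5*13))² = (-45 + (-10 - 65))² = (-45 - 75)² = (-120)² = 14400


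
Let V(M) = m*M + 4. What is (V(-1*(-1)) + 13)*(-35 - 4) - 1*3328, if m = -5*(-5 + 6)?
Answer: -3796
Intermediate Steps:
m = -5 (m = -5*1 = -5)
V(M) = 4 - 5*M (V(M) = -5*M + 4 = 4 - 5*M)
(V(-1*(-1)) + 13)*(-35 - 4) - 1*3328 = ((4 - (-5)*(-1)) + 13)*(-35 - 4) - 1*3328 = ((4 - 5*1) + 13)*(-39) - 3328 = ((4 - 5) + 13)*(-39) - 3328 = (-1 + 13)*(-39) - 3328 = 12*(-39) - 3328 = -468 - 3328 = -3796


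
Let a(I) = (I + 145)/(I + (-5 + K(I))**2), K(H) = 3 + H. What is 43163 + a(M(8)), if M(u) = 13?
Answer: 2892000/67 ≈ 43164.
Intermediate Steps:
a(I) = (145 + I)/(I + (-2 + I)**2) (a(I) = (I + 145)/(I + (-5 + (3 + I))**2) = (145 + I)/(I + (-2 + I)**2))
43163 + a(M(8)) = 43163 + (145 + 13)/(13 + (-2 + 13)**2) = 43163 + 158/(13 + 11**2) = 43163 + 158/(13 + 121) = 43163 + 158/134 = 43163 + (1/134)*158 = 43163 + 79/67 = 2892000/67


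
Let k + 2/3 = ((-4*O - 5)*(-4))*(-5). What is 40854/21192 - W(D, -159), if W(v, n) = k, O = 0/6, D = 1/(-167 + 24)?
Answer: 1087091/10596 ≈ 102.59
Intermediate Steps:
D = -1/143 (D = 1/(-143) = -1/143 ≈ -0.0069930)
O = 0 (O = 0*(⅙) = 0)
k = -302/3 (k = -⅔ + ((-4*0 - 5)*(-4))*(-5) = -⅔ + ((0 - 5)*(-4))*(-5) = -⅔ - 5*(-4)*(-5) = -⅔ + 20*(-5) = -⅔ - 100 = -302/3 ≈ -100.67)
W(v, n) = -302/3
40854/21192 - W(D, -159) = 40854/21192 - 1*(-302/3) = 40854*(1/21192) + 302/3 = 6809/3532 + 302/3 = 1087091/10596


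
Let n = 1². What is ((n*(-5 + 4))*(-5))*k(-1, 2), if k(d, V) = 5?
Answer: 25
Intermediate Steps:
n = 1
((n*(-5 + 4))*(-5))*k(-1, 2) = ((1*(-5 + 4))*(-5))*5 = ((1*(-1))*(-5))*5 = -1*(-5)*5 = 5*5 = 25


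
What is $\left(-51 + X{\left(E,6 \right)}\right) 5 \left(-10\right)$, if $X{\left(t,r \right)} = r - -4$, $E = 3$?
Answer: $2050$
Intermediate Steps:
$X{\left(t,r \right)} = 4 + r$ ($X{\left(t,r \right)} = r + 4 = 4 + r$)
$\left(-51 + X{\left(E,6 \right)}\right) 5 \left(-10\right) = \left(-51 + \left(4 + 6\right)\right) 5 \left(-10\right) = \left(-51 + 10\right) \left(-50\right) = \left(-41\right) \left(-50\right) = 2050$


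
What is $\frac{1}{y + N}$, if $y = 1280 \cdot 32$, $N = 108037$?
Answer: $\frac{1}{148997} \approx 6.7115 \cdot 10^{-6}$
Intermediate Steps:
$y = 40960$
$\frac{1}{y + N} = \frac{1}{40960 + 108037} = \frac{1}{148997}$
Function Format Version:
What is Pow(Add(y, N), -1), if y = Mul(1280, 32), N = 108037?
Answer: Rational(1, 148997) ≈ 6.7115e-6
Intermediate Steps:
y = 40960
Pow(Add(y, N), -1) = Pow(Add(40960, 108037), -1) = Pow(148997, -1) = Rational(1, 148997)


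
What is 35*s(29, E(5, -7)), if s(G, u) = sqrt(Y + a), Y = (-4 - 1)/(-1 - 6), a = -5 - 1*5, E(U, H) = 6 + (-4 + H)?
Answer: 5*I*sqrt(455) ≈ 106.65*I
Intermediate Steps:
E(U, H) = 2 + H
a = -10 (a = -5 - 5 = -10)
Y = 5/7 (Y = -5/(-7) = -5*(-1/7) = 5/7 ≈ 0.71429)
s(G, u) = I*sqrt(455)/7 (s(G, u) = sqrt(5/7 - 10) = sqrt(-65/7) = I*sqrt(455)/7)
35*s(29, E(5, -7)) = 35*(I*sqrt(455)/7) = 5*I*sqrt(455)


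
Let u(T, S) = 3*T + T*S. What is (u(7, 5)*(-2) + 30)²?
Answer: 6724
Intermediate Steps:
u(T, S) = 3*T + S*T
(u(7, 5)*(-2) + 30)² = ((7*(3 + 5))*(-2) + 30)² = ((7*8)*(-2) + 30)² = (56*(-2) + 30)² = (-112 + 30)² = (-82)² = 6724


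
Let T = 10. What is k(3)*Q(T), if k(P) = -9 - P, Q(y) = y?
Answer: -120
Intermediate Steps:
k(3)*Q(T) = (-9 - 1*3)*10 = (-9 - 3)*10 = -12*10 = -120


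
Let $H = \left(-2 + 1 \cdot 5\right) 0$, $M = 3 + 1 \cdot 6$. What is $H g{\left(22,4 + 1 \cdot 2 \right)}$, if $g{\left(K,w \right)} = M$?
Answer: $0$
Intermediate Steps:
$M = 9$ ($M = 3 + 6 = 9$)
$g{\left(K,w \right)} = 9$
$H = 0$ ($H = \left(-2 + 5\right) 0 = 3 \cdot 0 = 0$)
$H g{\left(22,4 + 1 \cdot 2 \right)} = 0 \cdot 9 = 0$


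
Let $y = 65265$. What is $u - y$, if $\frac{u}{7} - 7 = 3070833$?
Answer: $21430615$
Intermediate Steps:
$u = 21495880$ ($u = 49 + 7 \cdot 3070833 = 49 + 21495831 = 21495880$)
$u - y = 21495880 - 65265 = 21430615$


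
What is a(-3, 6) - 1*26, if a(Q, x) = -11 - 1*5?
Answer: -42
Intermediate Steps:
a(Q, x) = -16 (a(Q, x) = -11 - 5 = -16)
a(-3, 6) - 1*26 = -16 - 1*26 = -16 - 26 = -42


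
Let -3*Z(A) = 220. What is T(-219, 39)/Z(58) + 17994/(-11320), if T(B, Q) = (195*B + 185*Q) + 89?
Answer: 14978241/31130 ≈ 481.15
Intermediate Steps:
T(B, Q) = 89 + 185*Q + 195*B (T(B, Q) = (185*Q + 195*B) + 89 = 89 + 185*Q + 195*B)
Z(A) = -220/3 (Z(A) = -1/3*220 = -220/3)
T(-219, 39)/Z(58) + 17994/(-11320) = (89 + 185*39 + 195*(-219))/(-220/3) + 17994/(-11320) = (89 + 7215 - 42705)*(-3/220) + 17994*(-1/11320) = -35401*(-3/220) - 8997/5660 = 106203/220 - 8997/5660 = 14978241/31130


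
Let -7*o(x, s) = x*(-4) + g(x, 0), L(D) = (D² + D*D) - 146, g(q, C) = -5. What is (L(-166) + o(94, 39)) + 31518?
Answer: 605769/7 ≈ 86538.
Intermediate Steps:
L(D) = -146 + 2*D² (L(D) = (D² + D²) - 146 = 2*D² - 146 = -146 + 2*D²)
o(x, s) = 5/7 + 4*x/7 (o(x, s) = -(x*(-4) - 5)/7 = -(-4*x - 5)/7 = -(-5 - 4*x)/7 = 5/7 + 4*x/7)
(L(-166) + o(94, 39)) + 31518 = ((-146 + 2*(-166)²) + (5/7 + (4/7)*94)) + 31518 = ((-146 + 2*27556) + (5/7 + 376/7)) + 31518 = ((-146 + 55112) + 381/7) + 31518 = (54966 + 381/7) + 31518 = 385143/7 + 31518 = 605769/7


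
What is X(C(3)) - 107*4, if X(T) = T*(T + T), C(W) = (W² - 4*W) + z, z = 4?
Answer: -426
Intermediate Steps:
C(W) = 4 + W² - 4*W (C(W) = (W² - 4*W) + 4 = 4 + W² - 4*W)
X(T) = 2*T² (X(T) = T*(2*T) = 2*T²)
X(C(3)) - 107*4 = 2*(4 + 3² - 4*3)² - 107*4 = 2*(4 + 9 - 12)² - 428 = 2*1² - 428 = 2*1 - 428 = 2 - 428 = -426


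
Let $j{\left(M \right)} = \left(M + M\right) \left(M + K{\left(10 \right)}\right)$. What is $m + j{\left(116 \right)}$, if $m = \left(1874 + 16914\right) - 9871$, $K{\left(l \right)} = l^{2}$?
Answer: $59029$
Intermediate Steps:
$j{\left(M \right)} = 2 M \left(100 + M\right)$ ($j{\left(M \right)} = \left(M + M\right) \left(M + 10^{2}\right) = 2 M \left(M + 100\right) = 2 M \left(100 + M\right)$)
$m = 8917$ ($m = 18788 - 9871 = 8917$)
$m + j{\left(116 \right)} = 8917 + 2 \cdot 116 \left(100 + 116\right) = 8917 + 2 \cdot 116 \cdot 216 = 8917 + 50112 = 59029$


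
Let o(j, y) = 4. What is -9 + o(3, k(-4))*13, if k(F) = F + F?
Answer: 43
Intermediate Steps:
k(F) = 2*F
-9 + o(3, k(-4))*13 = -9 + 4*13 = -9 + 52 = 43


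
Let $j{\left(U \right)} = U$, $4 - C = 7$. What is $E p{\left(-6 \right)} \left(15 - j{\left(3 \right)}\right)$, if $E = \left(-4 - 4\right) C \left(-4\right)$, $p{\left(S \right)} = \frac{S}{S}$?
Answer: $-1152$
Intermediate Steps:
$C = -3$ ($C = 4 - 7 = -3$)
$p{\left(S \right)} = 1$
$E = -96$ ($E = \left(-4 - 4\right) \left(-3\right) \left(-4\right) = \left(-8\right) \left(-3\right) \left(-4\right) = 24 \left(-4\right) = -96$)
$E p{\left(-6 \right)} \left(15 - j{\left(3 \right)}\right) = - 96 \cdot 1 \left(15 - 3\right) = - 96 \cdot 1 \cdot 12 = \left(-96\right) 12 = -1152$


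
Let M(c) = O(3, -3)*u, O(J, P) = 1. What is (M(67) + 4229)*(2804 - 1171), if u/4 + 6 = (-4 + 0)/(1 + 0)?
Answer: 6840637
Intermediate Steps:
u = -40 (u = -24 + 4*((-4 + 0)/(1 + 0)) = -24 + 4*(-4/1) = -24 + 4*(-4*1) = -24 + 4*(-4) = -24 - 16 = -40)
M(c) = -40 (M(c) = 1*(-40) = -40)
(M(67) + 4229)*(2804 - 1171) = (-40 + 4229)*(2804 - 1171) = 4189*1633 = 6840637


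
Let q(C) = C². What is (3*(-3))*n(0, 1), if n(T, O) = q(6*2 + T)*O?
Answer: -1296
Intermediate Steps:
n(T, O) = O*(12 + T)² (n(T, O) = (6*2 + T)²*O = (12 + T)²*O = O*(12 + T)²)
(3*(-3))*n(0, 1) = (3*(-3))*(1*(12 + 0)²) = -9*12² = -9*144 = -1296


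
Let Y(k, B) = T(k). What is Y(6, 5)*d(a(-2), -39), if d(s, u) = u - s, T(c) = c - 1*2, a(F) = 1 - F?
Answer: -168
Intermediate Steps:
T(c) = -2 + c (T(c) = c - 2 = -2 + c)
Y(k, B) = -2 + k
Y(6, 5)*d(a(-2), -39) = (-2 + 6)*(-39 - (1 - 1*(-2))) = 4*(-39 - (1 + 2)) = 4*(-39 - 1*3) = 4*(-39 - 3) = 4*(-42) = -168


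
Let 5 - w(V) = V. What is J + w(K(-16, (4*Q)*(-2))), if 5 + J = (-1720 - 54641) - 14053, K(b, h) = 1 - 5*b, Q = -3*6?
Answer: -70495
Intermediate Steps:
Q = -18
w(V) = 5 - V
J = -70419 (J = -5 + ((-1720 - 54641) - 14053) = -5 + (-56361 - 14053) = -5 - 70414 = -70419)
J + w(K(-16, (4*Q)*(-2))) = -70419 + (5 - (1 - 5*(-16))) = -70419 + (5 - (1 + 80)) = -70419 + (5 - 1*81) = -70419 + (5 - 81) = -70419 - 76 = -70495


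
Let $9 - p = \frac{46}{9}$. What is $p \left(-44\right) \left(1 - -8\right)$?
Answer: $-1540$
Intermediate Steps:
$p = \frac{35}{9}$ ($p = 9 - \frac{46}{9} = \frac{35}{9} \approx 3.8889$)
$p \left(-44\right) \left(1 - -8\right) = \frac{35}{9} \left(-44\right) \left(1 - -8\right) = - \frac{1540 \left(1 + 8\right)}{9} = \left(- \frac{1540}{9}\right) 9 = -1540$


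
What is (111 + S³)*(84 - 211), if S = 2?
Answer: -15113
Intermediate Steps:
(111 + S³)*(84 - 211) = (111 + 2³)*(84 - 211) = (111 + 8)*(-127) = 119*(-127) = -15113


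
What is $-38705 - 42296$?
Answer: $-81001$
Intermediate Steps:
$-38705 - 42296 = -81001$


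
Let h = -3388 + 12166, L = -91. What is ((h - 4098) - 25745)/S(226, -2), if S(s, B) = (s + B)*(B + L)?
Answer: 21065/20832 ≈ 1.0112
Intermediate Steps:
h = 8778
S(s, B) = (-91 + B)*(B + s) (S(s, B) = (s + B)*(B - 91) = (B + s)*(-91 + B) = (-91 + B)*(B + s))
((h - 4098) - 25745)/S(226, -2) = ((8778 - 4098) - 25745)/((-2)**2 - 91*(-2) - 91*226 - 2*226) = (4680 - 25745)/(4 + 182 - 20566 - 452) = -21065/(-20832) = -21065*(-1/20832) = 21065/20832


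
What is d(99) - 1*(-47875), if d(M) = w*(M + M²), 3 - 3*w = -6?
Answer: 77575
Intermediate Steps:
w = 3 (w = 1 - ⅓*(-6) = 1 + 2 = 3)
d(M) = 3*M + 3*M² (d(M) = 3*(M + M²) = 3*M + 3*M²)
d(99) - 1*(-47875) = 3*99*(1 + 99) - 1*(-47875) = 3*99*100 + 47875 = 29700 + 47875 = 77575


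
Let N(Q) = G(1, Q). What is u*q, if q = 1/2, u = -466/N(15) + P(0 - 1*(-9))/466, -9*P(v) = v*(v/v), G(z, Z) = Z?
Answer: -217171/13980 ≈ -15.534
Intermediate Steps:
N(Q) = Q
P(v) = -v/9 (P(v) = -v*v/v/9 = -v/9)
u = -217171/6990 (u = -466/15 - (0 - 1*(-9))/9/466 = -466*1/15 - (0 + 9)/9*(1/466) = -466/15 - ⅑*9*(1/466) = -466/15 - 1*1/466 = -466/15 - 1/466 = -217171/6990 ≈ -31.069)
q = ½ ≈ 0.50000
u*q = -217171/6990*½ = -217171/13980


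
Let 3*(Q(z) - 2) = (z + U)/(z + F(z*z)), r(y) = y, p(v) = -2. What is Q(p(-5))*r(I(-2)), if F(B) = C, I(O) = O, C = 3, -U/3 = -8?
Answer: -56/3 ≈ -18.667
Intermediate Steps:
U = 24 (U = -3*(-8) = 24)
F(B) = 3
Q(z) = 2 + (24 + z)/(3*(3 + z)) (Q(z) = 2 + ((z + 24)/(z + 3))/3 = 2 + ((24 + z)/(3 + z))/3 = 2 + (24 + z)/(3*(3 + z)))
Q(p(-5))*r(I(-2)) = (7*(6 - 2)/(3*(3 - 2)))*(-2) = ((7/3)*4/1)*(-2) = ((7/3)*1*4)*(-2) = (28/3)*(-2) = -56/3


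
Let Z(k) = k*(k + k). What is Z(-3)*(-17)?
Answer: -306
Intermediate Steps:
Z(k) = 2*k**2 (Z(k) = k*(2*k) = 2*k**2)
Z(-3)*(-17) = (2*(-3)**2)*(-17) = (2*9)*(-17) = 18*(-17) = -306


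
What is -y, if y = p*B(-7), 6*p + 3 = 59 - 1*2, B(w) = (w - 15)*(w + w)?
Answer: -2772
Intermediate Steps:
B(w) = 2*w*(-15 + w) (B(w) = (-15 + w)*(2*w) = 2*w*(-15 + w))
p = 9 (p = -½ + (59 - 1*2)/6 = -½ + (59 - 2)/6 = -½ + (⅙)*57 = -½ + 19/2 = 9)
y = 2772 (y = 9*(2*(-7)*(-15 - 7)) = 9*(2*(-7)*(-22)) = 9*308 = 2772)
-y = -1*2772 = -2772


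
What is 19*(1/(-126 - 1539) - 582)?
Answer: -18411589/1665 ≈ -11058.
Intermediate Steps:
19*(1/(-126 - 1539) - 582) = 19*(1/(-1665) - 582) = 19*(-1/1665 - 582) = 19*(-969031/1665) = -18411589/1665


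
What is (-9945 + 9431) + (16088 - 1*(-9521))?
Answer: 25095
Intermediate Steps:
(-9945 + 9431) + (16088 - 1*(-9521)) = -514 + (16088 + 9521) = -514 + 25609 = 25095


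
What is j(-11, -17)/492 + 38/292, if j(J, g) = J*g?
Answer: 18325/35916 ≈ 0.51022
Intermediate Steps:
j(-11, -17)/492 + 38/292 = -11*(-17)/492 + 38/292 = 187*(1/492) + 38*(1/292) = 187/492 + 19/146 = 18325/35916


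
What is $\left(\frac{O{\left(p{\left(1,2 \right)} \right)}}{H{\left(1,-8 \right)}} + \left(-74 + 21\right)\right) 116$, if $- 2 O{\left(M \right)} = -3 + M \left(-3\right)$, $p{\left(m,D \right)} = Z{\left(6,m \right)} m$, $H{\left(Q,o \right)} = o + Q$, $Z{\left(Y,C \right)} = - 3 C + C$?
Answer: $- \frac{42862}{7} \approx -6123.1$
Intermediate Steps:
$Z{\left(Y,C \right)} = - 2 C$
$H{\left(Q,o \right)} = Q + o$
$p{\left(m,D \right)} = - 2 m^{2}$ ($p{\left(m,D \right)} = - 2 m m = - 2 m^{2}$)
$O{\left(M \right)} = \frac{3}{2} + \frac{3 M}{2}$ ($O{\left(M \right)} = - \frac{-3 + M \left(-3\right)}{2} = - \frac{-3 - 3 M}{2} = \frac{3}{2} + \frac{3 M}{2}$)
$\left(\frac{O{\left(p{\left(1,2 \right)} \right)}}{H{\left(1,-8 \right)}} + \left(-74 + 21\right)\right) 116 = \left(\frac{\frac{3}{2} + \frac{3 \left(- 2 \cdot 1^{2}\right)}{2}}{1 - 8} + \left(-74 + 21\right)\right) 116 = \left(\frac{\frac{3}{2} + \frac{3 \left(\left(-2\right) 1\right)}{2}}{-7} - 53\right) 116 = \left(\left(\frac{3}{2} + \frac{3}{2} \left(-2\right)\right) \left(- \frac{1}{7}\right) - 53\right) 116 = \left(\left(\frac{3}{2} - 3\right) \left(- \frac{1}{7}\right) - 53\right) 116 = \left(\left(- \frac{3}{2}\right) \left(- \frac{1}{7}\right) - 53\right) 116 = \left(\frac{3}{14} - 53\right) 116 = \left(- \frac{739}{14}\right) 116 = - \frac{42862}{7}$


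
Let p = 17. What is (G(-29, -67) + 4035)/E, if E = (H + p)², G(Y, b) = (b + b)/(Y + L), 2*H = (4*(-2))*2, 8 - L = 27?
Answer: 96907/1944 ≈ 49.849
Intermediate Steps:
L = -19 (L = 8 - 1*27 = 8 - 27 = -19)
H = -8 (H = ((4*(-2))*2)/2 = (-8*2)/2 = (½)*(-16) = -8)
G(Y, b) = 2*b/(-19 + Y) (G(Y, b) = (b + b)/(Y - 19) = (2*b)/(-19 + Y) = 2*b/(-19 + Y))
E = 81 (E = (-8 + 17)² = 9² = 81)
(G(-29, -67) + 4035)/E = (2*(-67)/(-19 - 29) + 4035)/81 = (2*(-67)/(-48) + 4035)*(1/81) = (2*(-67)*(-1/48) + 4035)*(1/81) = (67/24 + 4035)*(1/81) = (96907/24)*(1/81) = 96907/1944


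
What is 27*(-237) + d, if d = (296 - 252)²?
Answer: -4463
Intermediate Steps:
d = 1936 (d = 44² = 1936)
27*(-237) + d = 27*(-237) + 1936 = -6399 + 1936 = -4463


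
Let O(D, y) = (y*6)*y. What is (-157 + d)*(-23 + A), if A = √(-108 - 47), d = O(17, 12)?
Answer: -16261 + 707*I*√155 ≈ -16261.0 + 8802.1*I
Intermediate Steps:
O(D, y) = 6*y² (O(D, y) = (6*y)*y = 6*y²)
d = 864 (d = 6*12² = 6*144 = 864)
A = I*√155 (A = √(-155) = I*√155 ≈ 12.45*I)
(-157 + d)*(-23 + A) = (-157 + 864)*(-23 + I*√155) = 707*(-23 + I*√155) = -16261 + 707*I*√155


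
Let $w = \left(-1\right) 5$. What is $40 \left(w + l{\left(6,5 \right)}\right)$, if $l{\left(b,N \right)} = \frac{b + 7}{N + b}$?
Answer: $- \frac{1680}{11} \approx -152.73$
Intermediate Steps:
$l{\left(b,N \right)} = \frac{7 + b}{N + b}$
$w = -5$
$40 \left(w + l{\left(6,5 \right)}\right) = 40 \left(-5 + \frac{7 + 6}{5 + 6}\right) = 40 \left(-5 + \frac{1}{11} \cdot 13\right) = 40 \left(-5 + \frac{13}{11}\right) = 40 \left(- \frac{42}{11}\right) = - \frac{1680}{11}$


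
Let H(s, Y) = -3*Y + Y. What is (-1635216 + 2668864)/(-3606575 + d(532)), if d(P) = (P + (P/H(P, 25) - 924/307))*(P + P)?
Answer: -1133321200/3349644499 ≈ -0.33834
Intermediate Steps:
H(s, Y) = -2*Y
d(P) = 2*P*(-924/307 + 49*P/50) (d(P) = (P + (P/((-2*25)) - 924/307))*(P + P) = (P + (P/(-50) - 924*1/307))*(2*P) = (P + (P*(-1/50) - 924/307))*(2*P) = (P + (-P/50 - 924/307))*(2*P) = (P + (-924/307 - P/50))*(2*P) = (-924/307 + 49*P/50)*(2*P) = 2*P*(-924/307 + 49*P/50))
(-1635216 + 2668864)/(-3606575 + d(532)) = (-1635216 + 2668864)/(-3606575 + (7/7675)*532*(-6600 + 2149*532)) = 1033648/(-3606575 + (7/7675)*532*(-6600 + 1143268)) = 1033648/(-3606575 + (7/7675)*532*1136668) = 1033648/(-3606575 + 4232951632/7675) = 1033648/(-23447511493/7675) = 1033648*(-7675/23447511493) = -1133321200/3349644499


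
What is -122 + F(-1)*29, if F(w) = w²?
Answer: -93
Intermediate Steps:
-122 + F(-1)*29 = -122 + (-1)²*29 = -122 + 1*29 = -122 + 29 = -93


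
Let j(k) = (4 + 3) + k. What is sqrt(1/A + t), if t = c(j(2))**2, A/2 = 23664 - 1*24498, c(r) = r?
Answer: sqrt(56339619)/834 ≈ 9.0000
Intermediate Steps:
j(k) = 7 + k
A = -1668 (A = 2*(23664 - 1*24498) = 2*(23664 - 24498) = 2*(-834) = -1668)
t = 81 (t = (7 + 2)**2 = 9**2 = 81)
sqrt(1/A + t) = sqrt(1/(-1668) + 81) = sqrt(-1/1668 + 81) = sqrt(135107/1668) = sqrt(56339619)/834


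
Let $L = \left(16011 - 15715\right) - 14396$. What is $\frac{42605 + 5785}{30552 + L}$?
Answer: $\frac{8065}{2742} \approx 2.9413$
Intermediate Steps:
$L = -14100$ ($L = 296 - 14396 = -14100$)
$\frac{42605 + 5785}{30552 + L} = \frac{42605 + 5785}{30552 - 14100} = \frac{48390}{16452} = 48390 \cdot \frac{1}{16452} = \frac{8065}{2742}$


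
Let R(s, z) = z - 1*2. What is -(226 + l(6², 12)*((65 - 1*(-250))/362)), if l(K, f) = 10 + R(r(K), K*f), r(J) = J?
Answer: -110206/181 ≈ -608.87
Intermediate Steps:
R(s, z) = -2 + z (R(s, z) = z - 2 = -2 + z)
l(K, f) = 8 + K*f (l(K, f) = 10 + (-2 + K*f) = 8 + K*f)
-(226 + l(6², 12)*((65 - 1*(-250))/362)) = -(226 + (8 + 6²*12)*((65 - 1*(-250))/362)) = -(226 + (8 + 36*12)*((65 + 250)*(1/362))) = -(226 + (8 + 432)*(315*(1/362))) = -(226 + 440*(315/362)) = -(226 + 69300/181) = -1*110206/181 = -110206/181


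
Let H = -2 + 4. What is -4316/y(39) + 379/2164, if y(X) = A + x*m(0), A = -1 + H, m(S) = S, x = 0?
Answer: -9339445/2164 ≈ -4315.8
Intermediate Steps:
H = 2
A = 1 (A = -1 + 2 = 1)
y(X) = 1 (y(X) = 1 + 0*0 = 1 + 0 = 1)
-4316/y(39) + 379/2164 = -4316/1 + 379/2164 = -4316*1 + 379*(1/2164) = -4316 + 379/2164 = -9339445/2164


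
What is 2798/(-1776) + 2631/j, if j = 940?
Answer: 255317/208680 ≈ 1.2235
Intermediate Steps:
2798/(-1776) + 2631/j = 2798/(-1776) + 2631/940 = 2798*(-1/1776) + 2631*(1/940) = -1399/888 + 2631/940 = 255317/208680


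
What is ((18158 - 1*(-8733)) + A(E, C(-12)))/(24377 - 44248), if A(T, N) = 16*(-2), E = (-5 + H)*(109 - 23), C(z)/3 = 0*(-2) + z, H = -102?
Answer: -26859/19871 ≈ -1.3517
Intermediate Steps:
C(z) = 3*z (C(z) = 3*(0*(-2) + z) = 3*(0 + z) = 3*z)
E = -9202 (E = (-5 - 102)*(109 - 23) = -107*86 = -9202)
A(T, N) = -32
((18158 - 1*(-8733)) + A(E, C(-12)))/(24377 - 44248) = ((18158 - 1*(-8733)) - 32)/(24377 - 44248) = ((18158 + 8733) - 32)/(-19871) = (26891 - 32)*(-1/19871) = 26859*(-1/19871) = -26859/19871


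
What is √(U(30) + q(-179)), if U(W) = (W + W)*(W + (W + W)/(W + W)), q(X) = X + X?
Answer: √1502 ≈ 38.756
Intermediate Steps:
q(X) = 2*X
U(W) = 2*W*(1 + W) (U(W) = (2*W)*(W + (2*W)/((2*W))) = (2*W)*(W + (2*W)*(1/(2*W))) = (2*W)*(W + 1) = (2*W)*(1 + W) = 2*W*(1 + W))
√(U(30) + q(-179)) = √(2*30*(1 + 30) + 2*(-179)) = √(2*30*31 - 358) = √(1860 - 358) = √1502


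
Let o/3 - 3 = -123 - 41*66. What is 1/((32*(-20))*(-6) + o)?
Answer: -1/4638 ≈ -0.00021561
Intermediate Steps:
o = -8478 (o = 9 + 3*(-123 - 41*66) = 9 + 3*(-123 - 2706) = 9 + 3*(-2829) = 9 - 8487 = -8478)
1/((32*(-20))*(-6) + o) = 1/((32*(-20))*(-6) - 8478) = 1/(-640*(-6) - 8478) = 1/(3840 - 8478) = 1/(-4638) = -1/4638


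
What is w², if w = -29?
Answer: 841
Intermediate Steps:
w² = (-29)² = 841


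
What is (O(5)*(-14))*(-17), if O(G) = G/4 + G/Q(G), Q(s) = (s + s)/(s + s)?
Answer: 2975/2 ≈ 1487.5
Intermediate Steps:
Q(s) = 1 (Q(s) = (2*s)/((2*s)) = (2*s)*(1/(2*s)) = 1)
O(G) = 5*G/4 (O(G) = G/4 + G/1 = G*(¼) + G*1 = G/4 + G = 5*G/4)
(O(5)*(-14))*(-17) = (((5/4)*5)*(-14))*(-17) = ((25/4)*(-14))*(-17) = -175/2*(-17) = 2975/2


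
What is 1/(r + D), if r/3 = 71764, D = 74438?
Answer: 1/289730 ≈ 3.4515e-6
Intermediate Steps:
r = 215292 (r = 3*71764 = 215292)
1/(r + D) = 1/(215292 + 74438) = 1/289730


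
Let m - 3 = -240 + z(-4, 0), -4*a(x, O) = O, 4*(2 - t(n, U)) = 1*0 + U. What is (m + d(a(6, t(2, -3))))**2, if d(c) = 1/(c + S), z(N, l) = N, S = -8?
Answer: 1123255225/19321 ≈ 58137.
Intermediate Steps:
t(n, U) = 2 - U/4 (t(n, U) = 2 - (1*0 + U)/4 = 2 - (0 + U)/4 = 2 - U/4)
a(x, O) = -O/4
d(c) = 1/(-8 + c) (d(c) = 1/(c - 8) = 1/(-8 + c))
m = -241 (m = 3 + (-240 - 4) = 3 - 244 = -241)
(m + d(a(6, t(2, -3))))**2 = (-241 + 1/(-8 - (2 - 1/4*(-3))/4))**2 = (-241 + 1/(-8 - (2 + 3/4)/4))**2 = (-241 + 1/(-8 - 1/4*11/4))**2 = (-241 + 1/(-8 - 11/16))**2 = (-241 + 1/(-139/16))**2 = (-241 - 16/139)**2 = (-33515/139)**2 = 1123255225/19321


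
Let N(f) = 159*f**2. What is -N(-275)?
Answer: -12024375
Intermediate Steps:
-N(-275) = -159*(-275)**2 = -159*75625 = -1*12024375 = -12024375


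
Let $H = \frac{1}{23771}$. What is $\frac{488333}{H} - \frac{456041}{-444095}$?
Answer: $\frac{5155127477903626}{444095} \approx 1.1608 \cdot 10^{10}$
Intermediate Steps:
$H = \frac{1}{23771} \approx 4.2068 \cdot 10^{-5}$
$\frac{488333}{H} - \frac{456041}{-444095} = 488333 \frac{1}{\frac{1}{23771}} - \frac{456041}{-444095} = 488333 \cdot 23771 - - \frac{456041}{444095} = 11608163743 + \frac{456041}{444095} = \frac{5155127477903626}{444095}$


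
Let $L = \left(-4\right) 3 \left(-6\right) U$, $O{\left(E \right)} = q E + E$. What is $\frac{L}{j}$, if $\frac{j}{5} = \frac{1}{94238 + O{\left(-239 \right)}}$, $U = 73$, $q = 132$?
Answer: $\frac{328242456}{5} \approx 6.5649 \cdot 10^{7}$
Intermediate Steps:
$O{\left(E \right)} = 133 E$ ($O{\left(E \right)} = 132 E + E = 133 E$)
$L = 5256$ ($L = \left(-4\right) 3 \left(-6\right) 73 = \left(-12\right) \left(-6\right) 73 = 72 \cdot 73 = 5256$)
$j = \frac{5}{62451}$ ($j = \frac{5}{94238 + 133 \left(-239\right)} = \frac{5}{94238 - 31787} = \frac{5}{62451} \approx 8.0063 \cdot 10^{-5}$)
$\frac{L}{j} = \frac{5256}{\frac{5}{62451}} = 5256 \cdot \frac{62451}{5} = \frac{328242456}{5}$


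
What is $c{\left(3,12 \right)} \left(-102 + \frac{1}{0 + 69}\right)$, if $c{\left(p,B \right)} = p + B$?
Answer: $- \frac{35185}{23} \approx -1529.8$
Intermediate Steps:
$c{\left(p,B \right)} = B + p$
$c{\left(3,12 \right)} \left(-102 + \frac{1}{0 + 69}\right) = \left(12 + 3\right) \left(-102 + \frac{1}{0 + 69}\right) = 15 \left(-102 + \frac{1}{69}\right) = 15 \left(- \frac{7037}{69}\right) = - \frac{35185}{23}$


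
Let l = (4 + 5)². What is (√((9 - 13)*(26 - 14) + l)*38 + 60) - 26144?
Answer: -26084 + 38*√33 ≈ -25866.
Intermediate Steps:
l = 81 (l = 9² = 81)
(√((9 - 13)*(26 - 14) + l)*38 + 60) - 26144 = (√((9 - 13)*(26 - 14) + 81)*38 + 60) - 26144 = (√(-4*12 + 81)*38 + 60) - 26144 = (√(-48 + 81)*38 + 60) - 26144 = (√33*38 + 60) - 26144 = (38*√33 + 60) - 26144 = (60 + 38*√33) - 26144 = -26084 + 38*√33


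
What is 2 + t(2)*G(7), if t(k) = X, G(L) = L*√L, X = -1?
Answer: 2 - 7*√7 ≈ -16.520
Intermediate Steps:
G(L) = L^(3/2)
t(k) = -1
2 + t(2)*G(7) = 2 - 7^(3/2) = 2 - 7*√7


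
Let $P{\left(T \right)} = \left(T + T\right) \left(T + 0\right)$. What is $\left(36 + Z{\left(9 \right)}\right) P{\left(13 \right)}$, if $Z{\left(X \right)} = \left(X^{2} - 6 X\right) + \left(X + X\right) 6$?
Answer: $57798$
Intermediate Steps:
$P{\left(T \right)} = 2 T^{2}$ ($P{\left(T \right)} = 2 T T = 2 T^{2}$)
$Z{\left(X \right)} = X^{2} + 6 X$ ($Z{\left(X \right)} = \left(X^{2} - 6 X\right) + 2 X 6 = \left(X^{2} - 6 X\right) + 12 X = X^{2} + 6 X$)
$\left(36 + Z{\left(9 \right)}\right) P{\left(13 \right)} = \left(36 + 9 \left(6 + 9\right)\right) 2 \cdot 13^{2} = \left(36 + 9 \cdot 15\right) 2 \cdot 169 = \left(36 + 135\right) 338 = 171 \cdot 338 = 57798$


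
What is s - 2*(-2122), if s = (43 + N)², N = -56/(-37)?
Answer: 8522645/1369 ≈ 6225.5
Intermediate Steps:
N = 56/37 (N = -56*(-1/37) = 56/37 ≈ 1.5135)
s = 2712609/1369 (s = (43 + 56/37)² = (1647/37)² = 2712609/1369 ≈ 1981.5)
s - 2*(-2122) = 2712609/1369 - 2*(-2122) = 2712609/1369 + 4244 = 8522645/1369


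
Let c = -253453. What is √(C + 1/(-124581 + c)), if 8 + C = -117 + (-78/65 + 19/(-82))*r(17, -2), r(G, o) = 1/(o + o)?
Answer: I*√2994291723452991770/154993940 ≈ 11.164*I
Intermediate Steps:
r(G, o) = 1/(2*o)
C = -204413/1640 (C = -8 + (-117 + (-78/65 + 19/(-82))*((½)/(-2))) = -8 + (-117 + (-78*1/65 + 19*(-1/82))*((½)*(-½))) = -8 + (-117 + (-6/5 - 19/82)*(-¼)) = -8 + (-117 - 587/410*(-¼)) = -8 + (-117 + 587/1640) = -8 - 191293/1640 = -204413/1640 ≈ -124.64)
√(C + 1/(-124581 + c)) = √(-204413/1640 + 1/(-124581 - 253453)) = √(-204413/1640 + 1/(-378034)) = √(-204413/1640 - 1/378034) = √(-38637532841/309987880) = I*√2994291723452991770/154993940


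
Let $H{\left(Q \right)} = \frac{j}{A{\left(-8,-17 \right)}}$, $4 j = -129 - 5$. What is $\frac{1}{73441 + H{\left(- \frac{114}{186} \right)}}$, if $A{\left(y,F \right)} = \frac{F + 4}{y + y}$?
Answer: $\frac{13}{954197} \approx 1.3624 \cdot 10^{-5}$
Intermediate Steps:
$A{\left(y,F \right)} = \frac{4 + F}{2 y}$
$j = - \frac{67}{2}$ ($j = \frac{-129 - 5}{4} = \frac{1}{4} \left(-134\right) = - \frac{67}{2} \approx -33.5$)
$H{\left(Q \right)} = - \frac{536}{13}$ ($H{\left(Q \right)} = - \frac{67}{2 \frac{4 - 17}{2 \left(-8\right)}} = - \frac{67}{2 \cdot \frac{1}{2} \left(- \frac{1}{8}\right) \left(-13\right)} = - \frac{67}{2 \cdot \frac{13}{16}} = \left(- \frac{67}{2}\right) \frac{16}{13} = - \frac{536}{13}$)
$\frac{1}{73441 + H{\left(- \frac{114}{186} \right)}} = \frac{1}{73441 - \frac{536}{13}} = \frac{1}{\frac{954197}{13}} = \frac{13}{954197}$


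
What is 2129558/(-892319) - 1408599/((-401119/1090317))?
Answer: 1370440009001507275/357926104961 ≈ 3.8288e+6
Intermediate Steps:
2129558/(-892319) - 1408599/((-401119/1090317)) = 2129558*(-1/892319) - 1408599/((-401119*1/1090317)) = -2129558/892319 - 1408599/(-401119/1090317) = -2129558/892319 - 1408599*(-1090317/401119) = -2129558/892319 + 1535819435883/401119 = 1370440009001507275/357926104961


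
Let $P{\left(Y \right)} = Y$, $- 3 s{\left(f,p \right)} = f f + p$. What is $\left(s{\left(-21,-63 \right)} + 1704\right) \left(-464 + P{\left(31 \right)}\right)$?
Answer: $-683274$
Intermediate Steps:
$s{\left(f,p \right)} = - \frac{p}{3} - \frac{f^{2}}{3}$ ($s{\left(f,p \right)} = - \frac{f f + p}{3} = - \frac{f^{2} + p}{3} = - \frac{p + f^{2}}{3} = - \frac{p}{3} - \frac{f^{2}}{3}$)
$\left(s{\left(-21,-63 \right)} + 1704\right) \left(-464 + P{\left(31 \right)}\right) = \left(\left(\left(- \frac{1}{3}\right) \left(-63\right) - \frac{\left(-21\right)^{2}}{3}\right) + 1704\right) \left(-464 + 31\right) = \left(\left(21 - 147\right) + 1704\right) \left(-433\right) = \left(-126 + 1704\right) \left(-433\right) = 1578 \left(-433\right) = -683274$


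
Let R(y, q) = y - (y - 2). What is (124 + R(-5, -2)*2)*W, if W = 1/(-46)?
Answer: -64/23 ≈ -2.7826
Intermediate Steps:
R(y, q) = 2 (R(y, q) = y - (-2 + y) = y + (2 - y) = 2)
W = -1/46 ≈ -0.021739
(124 + R(-5, -2)*2)*W = (124 + 2*2)*(-1/46) = (124 + 4)*(-1/46) = 128*(-1/46) = -64/23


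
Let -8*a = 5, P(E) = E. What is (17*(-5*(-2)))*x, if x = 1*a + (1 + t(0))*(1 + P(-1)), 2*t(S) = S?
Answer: -425/4 ≈ -106.25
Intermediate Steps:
a = -5/8 (a = -⅛*5 = -5/8 ≈ -0.62500)
t(S) = S/2
x = -5/8 (x = 1*(-5/8) + (1 + (½)*0)*(1 - 1) = -5/8 + (1 + 0)*0 = -5/8 + 1*0 = -5/8 + 0 = -5/8 ≈ -0.62500)
(17*(-5*(-2)))*x = (17*(-5*(-2)))*(-5/8) = (17*10)*(-5/8) = 170*(-5/8) = -425/4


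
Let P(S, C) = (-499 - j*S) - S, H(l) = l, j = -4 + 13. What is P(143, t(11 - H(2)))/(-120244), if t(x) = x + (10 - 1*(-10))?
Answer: 1929/120244 ≈ 0.016042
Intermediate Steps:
j = 9
t(x) = 20 + x (t(x) = x + (10 + 10) = x + 20 = 20 + x)
P(S, C) = -499 - 10*S (P(S, C) = (-499 - 9*S) - S = -499 - 10*S)
P(143, t(11 - H(2)))/(-120244) = (-499 - 10*143)/(-120244) = (-499 - 1430)*(-1/120244) = -1929*(-1/120244) = 1929/120244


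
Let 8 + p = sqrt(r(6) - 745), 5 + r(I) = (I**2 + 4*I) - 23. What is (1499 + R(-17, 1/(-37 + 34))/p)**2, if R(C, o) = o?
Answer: 2*(-6562330444*I + 161788569*sqrt(713))/(9*(-649*I + 16*sqrt(713))) ≈ 2.247e+6 + 34.343*I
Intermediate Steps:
r(I) = -28 + I**2 + 4*I (r(I) = -5 + ((I**2 + 4*I) - 23) = -5 + (-23 + I**2 + 4*I) = -28 + I**2 + 4*I)
p = -8 + I*sqrt(713) (p = -8 + sqrt((-28 + 6**2 + 4*6) - 745) = -8 + sqrt((-28 + 36 + 24) - 745) = -8 + sqrt(32 - 745) = -8 + sqrt(-713) = -8 + I*sqrt(713) ≈ -8.0 + 26.702*I)
(1499 + R(-17, 1/(-37 + 34))/p)**2 = (1499 + 1/((-37 + 34)*(-8 + I*sqrt(713))))**2 = (1499 + 1/((-3)*(-8 + I*sqrt(713))))**2 = (1499 - 1/(3*(-8 + I*sqrt(713))))**2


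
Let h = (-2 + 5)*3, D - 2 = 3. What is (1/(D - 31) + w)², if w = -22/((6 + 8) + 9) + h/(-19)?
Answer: 278455969/129095044 ≈ 2.1570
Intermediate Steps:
D = 5 (D = 2 + 3 = 5)
h = 9 (h = 3*3 = 9)
w = -625/437 (w = -22/((6 + 8) + 9) + 9/(-19) = -22/(14 + 9) + 9*(-1/19) = -22/23 - 9/19 = -625/437 ≈ -1.4302)
(1/(D - 31) + w)² = (1/(5 - 31) - 625/437)² = (1/(-26) - 625/437)² = (-1/26 - 625/437)² = (-16687/11362)² = 278455969/129095044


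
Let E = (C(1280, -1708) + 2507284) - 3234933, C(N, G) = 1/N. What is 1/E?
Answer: -1280/931390719 ≈ -1.3743e-6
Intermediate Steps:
E = -931390719/1280 (E = (1/1280 + 2507284) - 3234933 = 3209323521/1280 - 3234933 = -931390719/1280 ≈ -7.2765e+5)
1/E = 1/(-931390719/1280) = -1280/931390719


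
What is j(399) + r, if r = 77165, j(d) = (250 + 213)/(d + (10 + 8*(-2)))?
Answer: 30326308/393 ≈ 77166.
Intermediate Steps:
j(d) = 463/(-6 + d) (j(d) = 463/(d + (10 - 16)) = 463/(d - 6) = 463/(-6 + d))
j(399) + r = 463/(-6 + 399) + 77165 = 463/393 + 77165 = 30326308/393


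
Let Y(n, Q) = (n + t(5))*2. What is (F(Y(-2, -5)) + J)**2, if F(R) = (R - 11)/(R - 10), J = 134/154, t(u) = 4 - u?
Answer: 5669161/1517824 ≈ 3.7351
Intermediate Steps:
Y(n, Q) = -2 + 2*n (Y(n, Q) = (n + (4 - 1*5))*2 = (n + (4 - 5))*2 = (n - 1)*2 = (-1 + n)*2 = -2 + 2*n)
J = 67/77 (J = 134*(1/154) = 67/77 ≈ 0.87013)
F(R) = (-11 + R)/(-10 + R)
(F(Y(-2, -5)) + J)**2 = ((-11 + (-2 + 2*(-2)))/(-10 + (-2 + 2*(-2))) + 67/77)**2 = ((-11 + (-2 - 4))/(-10 + (-2 - 4)) + 67/77)**2 = ((-11 - 6)/(-10 - 6) + 67/77)**2 = (-17/(-16) + 67/77)**2 = (-1/16*(-17) + 67/77)**2 = (17/16 + 67/77)**2 = (2381/1232)**2 = 5669161/1517824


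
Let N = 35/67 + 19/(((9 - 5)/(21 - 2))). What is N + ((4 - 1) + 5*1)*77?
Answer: 189415/268 ≈ 706.77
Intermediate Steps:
N = 24327/268 (N = 35*(1/67) + 19/((4/19)) = 35/67 + 19/((4*(1/19))) = 35/67 + 19/(4/19) = 35/67 + 19*(19/4) = 35/67 + 361/4 = 24327/268 ≈ 90.772)
N + ((4 - 1) + 5*1)*77 = 24327/268 + ((4 - 1) + 5*1)*77 = 24327/268 + (3 + 5)*77 = 24327/268 + 8*77 = 24327/268 + 616 = 189415/268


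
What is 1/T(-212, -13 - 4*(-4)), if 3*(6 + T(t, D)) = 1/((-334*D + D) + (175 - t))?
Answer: -1836/11017 ≈ -0.16665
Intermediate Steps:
T(t, D) = -6 + 1/(3*(175 - t - 333*D)) (T(t, D) = -6 + 1/(3*((-334*D + D) + (175 - t))) = -6 + 1/(3*(-333*D + (175 - t))) = -6 + 1/(3*(175 - t - 333*D)))
1/T(-212, -13 - 4*(-4)) = 1/((3149 - 5994*(-13 - 4*(-4)) - 18*(-212))/(3*(-175 - 212 + 333*(-13 - 4*(-4))))) = 1/((3149 - 5994*(-13 + 16) + 3816)/(3*(-175 - 212 + 333*(-13 + 16)))) = 1/((3149 - 5994*3 + 3816)/(3*(-175 - 212 + 333*3))) = 1/((3149 - 17982 + 3816)/(3*(-175 - 212 + 999))) = 1/((⅓)*(-11017)/612) = 1/((⅓)*(1/612)*(-11017)) = 1/(-11017/1836) = -1836/11017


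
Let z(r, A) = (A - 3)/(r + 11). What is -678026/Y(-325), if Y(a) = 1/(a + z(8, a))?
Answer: 4409203078/19 ≈ 2.3206e+8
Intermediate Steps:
z(r, A) = (-3 + A)/(11 + r)
Y(a) = 1/(-3/19 + 20*a/19) (Y(a) = 1/(a + (-3 + a)/(11 + 8)) = 1/(a + (-3 + a)/19) = 1/(a + (-3/19 + a/19)) = 1/(-3/19 + 20*a/19))
-678026/Y(-325) = -678026/(19/(-3 + 20*(-325))) = -678026/(19/(-3 - 6500)) = -678026/(19/(-6503)) = -678026/(19*(-1/6503)) = -678026/(-19/6503) = -678026*(-6503/19) = 4409203078/19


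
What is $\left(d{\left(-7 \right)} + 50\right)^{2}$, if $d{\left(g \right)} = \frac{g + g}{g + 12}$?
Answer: $\frac{55696}{25} \approx 2227.8$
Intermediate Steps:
$d{\left(g \right)} = \frac{2 g}{12 + g}$
$\left(d{\left(-7 \right)} + 50\right)^{2} = \left(2 \left(-7\right) \frac{1}{12 - 7} + 50\right)^{2} = \left(2 \left(-7\right) \frac{1}{5} + 50\right)^{2} = \left(- \frac{14}{5} + 50\right)^{2} = \left(\frac{236}{5}\right)^{2} = \frac{55696}{25}$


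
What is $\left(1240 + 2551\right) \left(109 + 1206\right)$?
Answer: $4985165$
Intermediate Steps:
$\left(1240 + 2551\right) \left(109 + 1206\right) = 3791 \cdot 1315 = 4985165$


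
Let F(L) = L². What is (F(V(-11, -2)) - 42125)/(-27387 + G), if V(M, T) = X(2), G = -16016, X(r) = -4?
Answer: 42109/43403 ≈ 0.97019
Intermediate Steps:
V(M, T) = -4
(F(V(-11, -2)) - 42125)/(-27387 + G) = ((-4)² - 42125)/(-27387 - 16016) = (16 - 42125)/(-43403) = -42109*(-1/43403) = 42109/43403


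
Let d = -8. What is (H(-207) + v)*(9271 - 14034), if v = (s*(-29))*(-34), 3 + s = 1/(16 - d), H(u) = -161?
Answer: 175921405/12 ≈ 1.4660e+7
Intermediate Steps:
s = -71/24 (s = -3 + 1/(16 - 1*(-8)) = -3 + 1/(16 + 8) = -3 + 1/24 = -71/24 ≈ -2.9583)
v = -35003/12 (v = -71/24*(-29)*(-34) = (2059/24)*(-34) = -35003/12 ≈ -2916.9)
(H(-207) + v)*(9271 - 14034) = (-161 - 35003/12)*(9271 - 14034) = -36935/12*(-4763) = 175921405/12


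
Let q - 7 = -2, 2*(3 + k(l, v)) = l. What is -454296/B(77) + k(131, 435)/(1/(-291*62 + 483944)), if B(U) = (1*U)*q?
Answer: 11210312579/385 ≈ 2.9118e+7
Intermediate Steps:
k(l, v) = -3 + l/2
q = 5 (q = 7 - 2 = 5)
B(U) = 5*U (B(U) = (1*U)*5 = U*5 = 5*U)
-454296/B(77) + k(131, 435)/(1/(-291*62 + 483944)) = -454296/(5*77) + (-3 + (½)*131)/(1/(-291*62 + 483944)) = -454296/385 + (-3 + 131/2)/(1/(-18042 + 483944)) = -454296*1/385 + 125/(2*(1/465902)) = -454296/385 + 125/(2*(1/465902)) = -454296/385 + (125/2)*465902 = -454296/385 + 29118875 = 11210312579/385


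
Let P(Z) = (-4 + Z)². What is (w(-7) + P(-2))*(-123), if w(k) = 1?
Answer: -4551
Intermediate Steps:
(w(-7) + P(-2))*(-123) = (1 + (-4 - 2)²)*(-123) = (1 + (-6)²)*(-123) = (1 + 36)*(-123) = 37*(-123) = -4551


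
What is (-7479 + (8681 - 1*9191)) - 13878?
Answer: -21867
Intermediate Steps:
(-7479 + (8681 - 1*9191)) - 13878 = (-7479 + (8681 - 9191)) - 13878 = (-7479 - 510) - 13878 = -7989 - 13878 = -21867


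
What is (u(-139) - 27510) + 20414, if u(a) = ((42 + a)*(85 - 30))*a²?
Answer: -103084631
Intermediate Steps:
u(a) = a²*(2310 + 55*a) (u(a) = ((42 + a)*55)*a² = (2310 + 55*a)*a² = a²*(2310 + 55*a))
(u(-139) - 27510) + 20414 = (55*(-139)²*(42 - 139) - 27510) + 20414 = (55*19321*(-97) - 27510) + 20414 = (-103077535 - 27510) + 20414 = -103105045 + 20414 = -103084631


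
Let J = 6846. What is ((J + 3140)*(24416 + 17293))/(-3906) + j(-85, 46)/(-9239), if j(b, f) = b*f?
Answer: -641347390871/6014589 ≈ -1.0663e+5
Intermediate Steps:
((J + 3140)*(24416 + 17293))/(-3906) + j(-85, 46)/(-9239) = ((6846 + 3140)*(24416 + 17293))/(-3906) - 85*46/(-9239) = (9986*41709)*(-1/3906) - 3910*(-1/9239) = 416506074*(-1/3906) + 3910/9239 = -69417679/651 + 3910/9239 = -641347390871/6014589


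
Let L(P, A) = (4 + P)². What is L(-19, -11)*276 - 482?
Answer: 61618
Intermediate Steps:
L(-19, -11)*276 - 482 = (4 - 19)²*276 - 482 = (-15)²*276 - 482 = 225*276 - 482 = 62100 - 482 = 61618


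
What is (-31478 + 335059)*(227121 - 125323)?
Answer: 30903938638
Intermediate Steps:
(-31478 + 335059)*(227121 - 125323) = 303581*101798 = 30903938638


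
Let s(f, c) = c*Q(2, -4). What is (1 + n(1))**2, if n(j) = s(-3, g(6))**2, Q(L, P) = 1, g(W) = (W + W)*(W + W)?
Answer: 430023169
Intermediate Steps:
g(W) = 4*W**2 (g(W) = (2*W)*(2*W) = 4*W**2)
s(f, c) = c (s(f, c) = c*1 = c)
n(j) = 20736 (n(j) = (4*6**2)**2 = (4*36)**2 = 144**2 = 20736)
(1 + n(1))**2 = (1 + 20736)**2 = 20737**2 = 430023169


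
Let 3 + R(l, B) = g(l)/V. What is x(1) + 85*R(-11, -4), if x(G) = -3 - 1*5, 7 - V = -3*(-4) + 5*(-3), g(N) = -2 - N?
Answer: -373/2 ≈ -186.50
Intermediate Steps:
V = 10 (V = 7 - (-3*(-4) + 5*(-3)) = 7 - (12 - 15) = 7 - 1*(-3) = 7 + 3 = 10)
x(G) = -8 (x(G) = -3 - 5 = -8)
R(l, B) = -16/5 - l/10 (R(l, B) = -3 + (-2 - l)/10 = -3 + (-2 - l)*(⅒) = -3 + (-⅕ - l/10) = -16/5 - l/10)
x(1) + 85*R(-11, -4) = -8 + 85*(-16/5 - ⅒*(-11)) = -8 + 85*(-16/5 + 11/10) = -8 + 85*(-21/10) = -8 - 357/2 = -373/2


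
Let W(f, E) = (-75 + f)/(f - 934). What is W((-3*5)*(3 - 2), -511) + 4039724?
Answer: 3833698166/949 ≈ 4.0397e+6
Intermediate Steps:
W(f, E) = (-75 + f)/(-934 + f)
W((-3*5)*(3 - 2), -511) + 4039724 = (-75 + (-3*5)*(3 - 2))/(-934 + (-3*5)*(3 - 2)) + 4039724 = (-75 - 15*1)/(-934 - 15*1) + 4039724 = (-75 - 15)/(-934 - 15) + 4039724 = -90/(-949) + 4039724 = -1/949*(-90) + 4039724 = 90/949 + 4039724 = 3833698166/949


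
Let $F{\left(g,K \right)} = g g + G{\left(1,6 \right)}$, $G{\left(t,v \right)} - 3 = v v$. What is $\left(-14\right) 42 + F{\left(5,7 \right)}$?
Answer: $-524$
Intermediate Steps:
$G{\left(t,v \right)} = 3 + v^{2}$ ($G{\left(t,v \right)} = 3 + v v = 3 + v^{2}$)
$F{\left(g,K \right)} = 39 + g^{2}$ ($F{\left(g,K \right)} = g g + \left(3 + 6^{2}\right) = g^{2} + \left(3 + 36\right) = g^{2} + 39 = 39 + g^{2}$)
$\left(-14\right) 42 + F{\left(5,7 \right)} = \left(-14\right) 42 + \left(39 + 5^{2}\right) = -588 + \left(39 + 25\right) = -588 + 64 = -524$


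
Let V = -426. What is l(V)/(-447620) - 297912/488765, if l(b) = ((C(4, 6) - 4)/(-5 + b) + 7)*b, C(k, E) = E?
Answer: -5684667535029/9429460638830 ≈ -0.60286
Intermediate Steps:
l(b) = b*(7 + 2/(-5 + b)) (l(b) = ((6 - 4)/(-5 + b) + 7)*b = (2/(-5 + b) + 7)*b = (7 + 2/(-5 + b))*b = b*(7 + 2/(-5 + b)))
l(V)/(-447620) - 297912/488765 = -426*(-33 + 7*(-426))/(-5 - 426)/(-447620) - 297912/488765 = -426*(-33 - 2982)/(-431)*(-1/447620) - 297912*1/488765 = -426*(-1/431)*(-3015)*(-1/447620) - 297912/488765 = -1284390/431*(-1/447620) - 297912/488765 = 128439/19292422 - 297912/488765 = -5684667535029/9429460638830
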